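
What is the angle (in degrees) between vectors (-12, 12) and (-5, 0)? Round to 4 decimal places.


dot = -12*-5 + 12*0 = 60
|u| = 16.9706, |v| = 5
cos(angle) = 0.7071
angle = 45 degrees

45 degrees


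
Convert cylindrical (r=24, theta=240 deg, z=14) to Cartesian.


x = 24 * cos(240) = -12
y = 24 * sin(240) = -20.7846
z = 14

(-12, -20.7846, 14)


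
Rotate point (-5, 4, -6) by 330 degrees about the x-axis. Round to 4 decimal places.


x' = -5
y' = 4*cos(330) - -6*sin(330) = 0.4641
z' = 4*sin(330) + -6*cos(330) = -7.1962

(-5, 0.4641, -7.1962)


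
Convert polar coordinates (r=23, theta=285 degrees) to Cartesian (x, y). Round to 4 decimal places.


x = 23 * cos(285) = 5.9528
y = 23 * sin(285) = -22.2163

(5.9528, -22.2163)


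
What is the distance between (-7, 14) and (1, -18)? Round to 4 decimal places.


d = sqrt((1--7)^2 + (-18-14)^2) = 32.9848

32.9848


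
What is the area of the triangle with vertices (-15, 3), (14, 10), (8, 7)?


Area = |x1(y2-y3) + x2(y3-y1) + x3(y1-y2)| / 2
= |-15*(10-7) + 14*(7-3) + 8*(3-10)| / 2
= 22.5

22.5


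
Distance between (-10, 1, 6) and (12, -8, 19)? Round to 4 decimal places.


d = sqrt((12--10)^2 + (-8-1)^2 + (19-6)^2) = 27.0924

27.0924


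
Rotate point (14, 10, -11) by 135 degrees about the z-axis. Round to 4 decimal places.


x' = 14*cos(135) - 10*sin(135) = -16.9706
y' = 14*sin(135) + 10*cos(135) = 2.8284
z' = -11

(-16.9706, 2.8284, -11)


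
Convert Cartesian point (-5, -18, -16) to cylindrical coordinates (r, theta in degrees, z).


r = sqrt((-5)^2 + (-18)^2) = 18.6815
theta = atan2(-18, -5) = 254.4759 deg
z = -16

r = 18.6815, theta = 254.4759 deg, z = -16


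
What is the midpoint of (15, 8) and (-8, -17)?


Midpoint = ((15+-8)/2, (8+-17)/2) = (3.5, -4.5)

(3.5, -4.5)


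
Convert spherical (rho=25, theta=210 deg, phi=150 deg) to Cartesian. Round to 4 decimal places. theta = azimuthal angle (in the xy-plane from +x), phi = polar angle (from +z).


x = 25 * sin(150) * cos(210) = -10.8253
y = 25 * sin(150) * sin(210) = -6.25
z = 25 * cos(150) = -21.6506

(-10.8253, -6.25, -21.6506)


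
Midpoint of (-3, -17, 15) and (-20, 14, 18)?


Midpoint = ((-3+-20)/2, (-17+14)/2, (15+18)/2) = (-11.5, -1.5, 16.5)

(-11.5, -1.5, 16.5)


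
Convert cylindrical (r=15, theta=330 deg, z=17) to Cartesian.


x = 15 * cos(330) = 12.9904
y = 15 * sin(330) = -7.5
z = 17

(12.9904, -7.5, 17)


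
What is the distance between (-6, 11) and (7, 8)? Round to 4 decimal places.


d = sqrt((7--6)^2 + (8-11)^2) = 13.3417

13.3417


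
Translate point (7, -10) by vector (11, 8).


Translation: (x+dx, y+dy) = (7+11, -10+8) = (18, -2)

(18, -2)


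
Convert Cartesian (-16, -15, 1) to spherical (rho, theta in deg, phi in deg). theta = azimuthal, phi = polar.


rho = sqrt((-16)^2 + (-15)^2 + 1^2) = 21.9545
theta = atan2(-15, -16) = 223.1524 deg
phi = acos(1/21.9545) = 87.3893 deg

rho = 21.9545, theta = 223.1524 deg, phi = 87.3893 deg


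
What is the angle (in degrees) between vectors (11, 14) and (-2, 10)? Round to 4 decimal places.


dot = 11*-2 + 14*10 = 118
|u| = 17.8045, |v| = 10.198
cos(angle) = 0.6499
angle = 49.4672 degrees

49.4672 degrees


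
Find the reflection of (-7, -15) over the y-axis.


Reflection across y-axis: (x, y) -> (-x, y)
(-7, -15) -> (7, -15)

(7, -15)


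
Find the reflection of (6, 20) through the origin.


Reflection through origin: (x, y) -> (-x, -y)
(6, 20) -> (-6, -20)

(-6, -20)


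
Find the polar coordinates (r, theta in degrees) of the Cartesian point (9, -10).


r = sqrt(9^2 + (-10)^2) = 13.4536
theta = atan2(-10, 9) = 311.9872 degrees

r = 13.4536, theta = 311.9872 degrees


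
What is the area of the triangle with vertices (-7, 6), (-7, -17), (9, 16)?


Area = |x1(y2-y3) + x2(y3-y1) + x3(y1-y2)| / 2
= |-7*(-17-16) + -7*(16-6) + 9*(6--17)| / 2
= 184

184


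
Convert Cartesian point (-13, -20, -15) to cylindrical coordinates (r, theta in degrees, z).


r = sqrt((-13)^2 + (-20)^2) = 23.8537
theta = atan2(-20, -13) = 236.9761 deg
z = -15

r = 23.8537, theta = 236.9761 deg, z = -15


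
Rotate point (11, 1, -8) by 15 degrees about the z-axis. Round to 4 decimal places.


x' = 11*cos(15) - 1*sin(15) = 10.3664
y' = 11*sin(15) + 1*cos(15) = 3.8129
z' = -8

(10.3664, 3.8129, -8)


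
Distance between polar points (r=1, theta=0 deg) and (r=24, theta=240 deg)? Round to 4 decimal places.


d = sqrt(r1^2 + r2^2 - 2*r1*r2*cos(t2-t1))
d = sqrt(1^2 + 24^2 - 2*1*24*cos(240-0)) = 24.5153

24.5153


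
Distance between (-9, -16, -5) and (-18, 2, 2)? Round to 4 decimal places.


d = sqrt((-18--9)^2 + (2--16)^2 + (2--5)^2) = 21.3073

21.3073


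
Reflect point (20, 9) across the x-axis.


Reflection across x-axis: (x, y) -> (x, -y)
(20, 9) -> (20, -9)

(20, -9)


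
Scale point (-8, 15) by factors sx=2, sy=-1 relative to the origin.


Scaling: (x*sx, y*sy) = (-8*2, 15*-1) = (-16, -15)

(-16, -15)


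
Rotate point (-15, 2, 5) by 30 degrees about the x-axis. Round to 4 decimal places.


x' = -15
y' = 2*cos(30) - 5*sin(30) = -0.7679
z' = 2*sin(30) + 5*cos(30) = 5.3301

(-15, -0.7679, 5.3301)


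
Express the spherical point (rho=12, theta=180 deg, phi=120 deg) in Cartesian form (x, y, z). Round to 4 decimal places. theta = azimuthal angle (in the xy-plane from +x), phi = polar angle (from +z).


x = 12 * sin(120) * cos(180) = -10.3923
y = 12 * sin(120) * sin(180) = 0
z = 12 * cos(120) = -6

(-10.3923, 0, -6)


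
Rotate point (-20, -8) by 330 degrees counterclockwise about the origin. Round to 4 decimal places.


x' = -20*cos(330) - -8*sin(330) = -21.3205
y' = -20*sin(330) + -8*cos(330) = 3.0718

(-21.3205, 3.0718)


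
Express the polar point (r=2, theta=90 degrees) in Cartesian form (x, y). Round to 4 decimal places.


x = 2 * cos(90) = 0
y = 2 * sin(90) = 2

(0, 2)


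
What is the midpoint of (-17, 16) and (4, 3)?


Midpoint = ((-17+4)/2, (16+3)/2) = (-6.5, 9.5)

(-6.5, 9.5)


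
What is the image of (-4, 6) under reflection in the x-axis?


Reflection across x-axis: (x, y) -> (x, -y)
(-4, 6) -> (-4, -6)

(-4, -6)


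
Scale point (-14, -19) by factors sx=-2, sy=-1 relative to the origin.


Scaling: (x*sx, y*sy) = (-14*-2, -19*-1) = (28, 19)

(28, 19)


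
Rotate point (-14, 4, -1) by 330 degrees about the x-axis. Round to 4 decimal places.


x' = -14
y' = 4*cos(330) - -1*sin(330) = 2.9641
z' = 4*sin(330) + -1*cos(330) = -2.866

(-14, 2.9641, -2.866)


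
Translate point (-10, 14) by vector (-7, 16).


Translation: (x+dx, y+dy) = (-10+-7, 14+16) = (-17, 30)

(-17, 30)


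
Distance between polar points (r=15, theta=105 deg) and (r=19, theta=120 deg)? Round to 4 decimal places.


d = sqrt(r1^2 + r2^2 - 2*r1*r2*cos(t2-t1))
d = sqrt(15^2 + 19^2 - 2*15*19*cos(120-105)) = 5.9517

5.9517


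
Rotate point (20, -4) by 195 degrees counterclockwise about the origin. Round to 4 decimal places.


x' = 20*cos(195) - -4*sin(195) = -20.3538
y' = 20*sin(195) + -4*cos(195) = -1.3127

(-20.3538, -1.3127)


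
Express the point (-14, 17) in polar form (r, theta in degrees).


r = sqrt((-14)^2 + 17^2) = 22.0227
theta = atan2(17, -14) = 129.4725 degrees

r = 22.0227, theta = 129.4725 degrees


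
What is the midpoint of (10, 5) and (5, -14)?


Midpoint = ((10+5)/2, (5+-14)/2) = (7.5, -4.5)

(7.5, -4.5)


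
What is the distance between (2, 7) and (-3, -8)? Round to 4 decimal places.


d = sqrt((-3-2)^2 + (-8-7)^2) = 15.8114

15.8114


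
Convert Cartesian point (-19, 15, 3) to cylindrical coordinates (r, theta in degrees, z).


r = sqrt((-19)^2 + 15^2) = 24.2074
theta = atan2(15, -19) = 141.7098 deg
z = 3

r = 24.2074, theta = 141.7098 deg, z = 3


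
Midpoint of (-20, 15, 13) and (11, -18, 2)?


Midpoint = ((-20+11)/2, (15+-18)/2, (13+2)/2) = (-4.5, -1.5, 7.5)

(-4.5, -1.5, 7.5)


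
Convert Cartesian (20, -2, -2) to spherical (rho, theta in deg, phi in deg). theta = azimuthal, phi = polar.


rho = sqrt(20^2 + (-2)^2 + (-2)^2) = 20.199
theta = atan2(-2, 20) = 354.2894 deg
phi = acos(-2/20.199) = 95.6824 deg

rho = 20.199, theta = 354.2894 deg, phi = 95.6824 deg


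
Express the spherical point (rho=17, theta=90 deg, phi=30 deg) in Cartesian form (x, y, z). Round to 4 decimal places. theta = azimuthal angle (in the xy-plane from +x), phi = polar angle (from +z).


x = 17 * sin(30) * cos(90) = 0
y = 17 * sin(30) * sin(90) = 8.5
z = 17 * cos(30) = 14.7224

(0, 8.5, 14.7224)


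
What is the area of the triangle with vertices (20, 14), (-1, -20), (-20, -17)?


Area = |x1(y2-y3) + x2(y3-y1) + x3(y1-y2)| / 2
= |20*(-20--17) + -1*(-17-14) + -20*(14--20)| / 2
= 354.5

354.5


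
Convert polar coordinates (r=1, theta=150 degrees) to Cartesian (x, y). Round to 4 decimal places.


x = 1 * cos(150) = -0.866
y = 1 * sin(150) = 0.5

(-0.866, 0.5)


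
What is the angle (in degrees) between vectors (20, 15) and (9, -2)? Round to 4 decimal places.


dot = 20*9 + 15*-2 = 150
|u| = 25, |v| = 9.2195
cos(angle) = 0.6508
angle = 49.3987 degrees

49.3987 degrees


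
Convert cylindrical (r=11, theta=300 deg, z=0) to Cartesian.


x = 11 * cos(300) = 5.5
y = 11 * sin(300) = -9.5263
z = 0

(5.5, -9.5263, 0)


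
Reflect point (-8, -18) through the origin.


Reflection through origin: (x, y) -> (-x, -y)
(-8, -18) -> (8, 18)

(8, 18)


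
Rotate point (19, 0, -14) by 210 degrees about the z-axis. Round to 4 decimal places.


x' = 19*cos(210) - 0*sin(210) = -16.4545
y' = 19*sin(210) + 0*cos(210) = -9.5
z' = -14

(-16.4545, -9.5, -14)


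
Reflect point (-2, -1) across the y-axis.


Reflection across y-axis: (x, y) -> (-x, y)
(-2, -1) -> (2, -1)

(2, -1)


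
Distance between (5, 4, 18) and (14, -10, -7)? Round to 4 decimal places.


d = sqrt((14-5)^2 + (-10-4)^2 + (-7-18)^2) = 30.0333

30.0333


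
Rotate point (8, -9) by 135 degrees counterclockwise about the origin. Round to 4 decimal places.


x' = 8*cos(135) - -9*sin(135) = 0.7071
y' = 8*sin(135) + -9*cos(135) = 12.0208

(0.7071, 12.0208)


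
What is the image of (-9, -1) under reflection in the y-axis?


Reflection across y-axis: (x, y) -> (-x, y)
(-9, -1) -> (9, -1)

(9, -1)


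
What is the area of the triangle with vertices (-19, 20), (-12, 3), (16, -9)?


Area = |x1(y2-y3) + x2(y3-y1) + x3(y1-y2)| / 2
= |-19*(3--9) + -12*(-9-20) + 16*(20-3)| / 2
= 196

196


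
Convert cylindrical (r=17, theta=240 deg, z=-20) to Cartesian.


x = 17 * cos(240) = -8.5
y = 17 * sin(240) = -14.7224
z = -20

(-8.5, -14.7224, -20)


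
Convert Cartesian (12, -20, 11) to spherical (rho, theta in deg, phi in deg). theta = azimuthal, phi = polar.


rho = sqrt(12^2 + (-20)^2 + 11^2) = 25.7876
theta = atan2(-20, 12) = 300.9638 deg
phi = acos(11/25.7876) = 64.7504 deg

rho = 25.7876, theta = 300.9638 deg, phi = 64.7504 deg


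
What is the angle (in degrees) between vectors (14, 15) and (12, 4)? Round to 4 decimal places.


dot = 14*12 + 15*4 = 228
|u| = 20.5183, |v| = 12.6491
cos(angle) = 0.8785
angle = 28.54 degrees

28.54 degrees


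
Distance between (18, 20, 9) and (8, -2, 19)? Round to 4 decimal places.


d = sqrt((8-18)^2 + (-2-20)^2 + (19-9)^2) = 26.1534

26.1534


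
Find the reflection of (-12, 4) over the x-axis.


Reflection across x-axis: (x, y) -> (x, -y)
(-12, 4) -> (-12, -4)

(-12, -4)


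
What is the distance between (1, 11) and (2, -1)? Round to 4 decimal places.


d = sqrt((2-1)^2 + (-1-11)^2) = 12.0416

12.0416


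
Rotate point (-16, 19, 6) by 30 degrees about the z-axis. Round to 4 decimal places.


x' = -16*cos(30) - 19*sin(30) = -23.3564
y' = -16*sin(30) + 19*cos(30) = 8.4545
z' = 6

(-23.3564, 8.4545, 6)


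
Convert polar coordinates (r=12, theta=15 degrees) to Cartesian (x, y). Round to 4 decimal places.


x = 12 * cos(15) = 11.5911
y = 12 * sin(15) = 3.1058

(11.5911, 3.1058)


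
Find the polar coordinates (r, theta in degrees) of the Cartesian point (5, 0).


r = sqrt(5^2 + 0^2) = 5
theta = atan2(0, 5) = 0 degrees

r = 5, theta = 0 degrees


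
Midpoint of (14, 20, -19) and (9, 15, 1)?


Midpoint = ((14+9)/2, (20+15)/2, (-19+1)/2) = (11.5, 17.5, -9)

(11.5, 17.5, -9)


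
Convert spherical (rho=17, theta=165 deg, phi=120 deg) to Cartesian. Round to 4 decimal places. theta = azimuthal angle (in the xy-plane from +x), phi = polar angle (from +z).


x = 17 * sin(120) * cos(165) = -14.2208
y = 17 * sin(120) * sin(165) = 3.8104
z = 17 * cos(120) = -8.5

(-14.2208, 3.8104, -8.5)


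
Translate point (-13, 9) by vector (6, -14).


Translation: (x+dx, y+dy) = (-13+6, 9+-14) = (-7, -5)

(-7, -5)


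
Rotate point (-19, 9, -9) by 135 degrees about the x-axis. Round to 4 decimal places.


x' = -19
y' = 9*cos(135) - -9*sin(135) = 0
z' = 9*sin(135) + -9*cos(135) = 12.7279

(-19, 0, 12.7279)


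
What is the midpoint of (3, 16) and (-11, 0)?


Midpoint = ((3+-11)/2, (16+0)/2) = (-4, 8)

(-4, 8)


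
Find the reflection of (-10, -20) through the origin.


Reflection through origin: (x, y) -> (-x, -y)
(-10, -20) -> (10, 20)

(10, 20)


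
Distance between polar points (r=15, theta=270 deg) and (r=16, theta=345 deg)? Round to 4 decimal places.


d = sqrt(r1^2 + r2^2 - 2*r1*r2*cos(t2-t1))
d = sqrt(15^2 + 16^2 - 2*15*16*cos(345-270)) = 18.8883

18.8883


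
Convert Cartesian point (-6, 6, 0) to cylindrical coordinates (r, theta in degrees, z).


r = sqrt((-6)^2 + 6^2) = 8.4853
theta = atan2(6, -6) = 135 deg
z = 0

r = 8.4853, theta = 135 deg, z = 0


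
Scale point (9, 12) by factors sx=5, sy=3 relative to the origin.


Scaling: (x*sx, y*sy) = (9*5, 12*3) = (45, 36)

(45, 36)


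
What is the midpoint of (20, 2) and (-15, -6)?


Midpoint = ((20+-15)/2, (2+-6)/2) = (2.5, -2)

(2.5, -2)


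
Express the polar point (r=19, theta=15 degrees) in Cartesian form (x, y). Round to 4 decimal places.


x = 19 * cos(15) = 18.3526
y = 19 * sin(15) = 4.9176

(18.3526, 4.9176)


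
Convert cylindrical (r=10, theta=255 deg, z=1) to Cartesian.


x = 10 * cos(255) = -2.5882
y = 10 * sin(255) = -9.6593
z = 1

(-2.5882, -9.6593, 1)


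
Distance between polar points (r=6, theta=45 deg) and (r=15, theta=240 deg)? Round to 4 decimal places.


d = sqrt(r1^2 + r2^2 - 2*r1*r2*cos(t2-t1))
d = sqrt(6^2 + 15^2 - 2*6*15*cos(240-45)) = 20.8535

20.8535


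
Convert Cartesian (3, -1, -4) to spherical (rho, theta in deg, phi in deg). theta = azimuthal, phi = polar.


rho = sqrt(3^2 + (-1)^2 + (-4)^2) = 5.099
theta = atan2(-1, 3) = 341.5651 deg
phi = acos(-4/5.099) = 141.6712 deg

rho = 5.099, theta = 341.5651 deg, phi = 141.6712 deg


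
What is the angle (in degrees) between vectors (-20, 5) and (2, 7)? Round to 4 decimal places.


dot = -20*2 + 5*7 = -5
|u| = 20.6155, |v| = 7.2801
cos(angle) = -0.0333
angle = 91.9092 degrees

91.9092 degrees


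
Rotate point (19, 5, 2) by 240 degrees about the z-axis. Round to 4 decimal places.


x' = 19*cos(240) - 5*sin(240) = -5.1699
y' = 19*sin(240) + 5*cos(240) = -18.9545
z' = 2

(-5.1699, -18.9545, 2)


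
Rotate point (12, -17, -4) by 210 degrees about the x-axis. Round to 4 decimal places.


x' = 12
y' = -17*cos(210) - -4*sin(210) = 12.7224
z' = -17*sin(210) + -4*cos(210) = 11.9641

(12, 12.7224, 11.9641)


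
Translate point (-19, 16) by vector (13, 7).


Translation: (x+dx, y+dy) = (-19+13, 16+7) = (-6, 23)

(-6, 23)


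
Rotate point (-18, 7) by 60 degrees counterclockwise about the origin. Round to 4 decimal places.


x' = -18*cos(60) - 7*sin(60) = -15.0622
y' = -18*sin(60) + 7*cos(60) = -12.0885

(-15.0622, -12.0885)


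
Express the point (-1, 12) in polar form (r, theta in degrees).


r = sqrt((-1)^2 + 12^2) = 12.0416
theta = atan2(12, -1) = 94.7636 degrees

r = 12.0416, theta = 94.7636 degrees


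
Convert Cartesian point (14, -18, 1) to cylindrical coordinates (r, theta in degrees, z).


r = sqrt(14^2 + (-18)^2) = 22.8035
theta = atan2(-18, 14) = 307.875 deg
z = 1

r = 22.8035, theta = 307.875 deg, z = 1


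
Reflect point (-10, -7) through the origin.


Reflection through origin: (x, y) -> (-x, -y)
(-10, -7) -> (10, 7)

(10, 7)


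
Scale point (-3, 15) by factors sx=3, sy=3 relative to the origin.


Scaling: (x*sx, y*sy) = (-3*3, 15*3) = (-9, 45)

(-9, 45)


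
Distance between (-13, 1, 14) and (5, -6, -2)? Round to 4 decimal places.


d = sqrt((5--13)^2 + (-6-1)^2 + (-2-14)^2) = 25.0799

25.0799


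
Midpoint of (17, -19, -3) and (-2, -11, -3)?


Midpoint = ((17+-2)/2, (-19+-11)/2, (-3+-3)/2) = (7.5, -15, -3)

(7.5, -15, -3)


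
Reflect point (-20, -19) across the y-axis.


Reflection across y-axis: (x, y) -> (-x, y)
(-20, -19) -> (20, -19)

(20, -19)


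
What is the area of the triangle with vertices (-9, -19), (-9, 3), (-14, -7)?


Area = |x1(y2-y3) + x2(y3-y1) + x3(y1-y2)| / 2
= |-9*(3--7) + -9*(-7--19) + -14*(-19-3)| / 2
= 55

55


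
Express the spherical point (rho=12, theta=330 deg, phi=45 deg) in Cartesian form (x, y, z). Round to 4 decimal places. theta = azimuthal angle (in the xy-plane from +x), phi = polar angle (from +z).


x = 12 * sin(45) * cos(330) = 7.3485
y = 12 * sin(45) * sin(330) = -4.2426
z = 12 * cos(45) = 8.4853

(7.3485, -4.2426, 8.4853)


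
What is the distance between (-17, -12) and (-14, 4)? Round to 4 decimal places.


d = sqrt((-14--17)^2 + (4--12)^2) = 16.2788

16.2788


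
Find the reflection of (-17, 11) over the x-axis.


Reflection across x-axis: (x, y) -> (x, -y)
(-17, 11) -> (-17, -11)

(-17, -11)


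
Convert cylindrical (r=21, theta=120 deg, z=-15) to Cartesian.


x = 21 * cos(120) = -10.5
y = 21 * sin(120) = 18.1865
z = -15

(-10.5, 18.1865, -15)


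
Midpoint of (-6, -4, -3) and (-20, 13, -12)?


Midpoint = ((-6+-20)/2, (-4+13)/2, (-3+-12)/2) = (-13, 4.5, -7.5)

(-13, 4.5, -7.5)


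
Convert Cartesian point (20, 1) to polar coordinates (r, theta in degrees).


r = sqrt(20^2 + 1^2) = 20.025
theta = atan2(1, 20) = 2.8624 degrees

r = 20.025, theta = 2.8624 degrees


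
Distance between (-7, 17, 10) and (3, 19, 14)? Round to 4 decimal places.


d = sqrt((3--7)^2 + (19-17)^2 + (14-10)^2) = 10.9545

10.9545


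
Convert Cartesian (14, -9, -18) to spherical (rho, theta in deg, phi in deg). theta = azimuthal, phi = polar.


rho = sqrt(14^2 + (-9)^2 + (-18)^2) = 24.5153
theta = atan2(-9, 14) = 327.2648 deg
phi = acos(-18/24.5153) = 137.2426 deg

rho = 24.5153, theta = 327.2648 deg, phi = 137.2426 deg


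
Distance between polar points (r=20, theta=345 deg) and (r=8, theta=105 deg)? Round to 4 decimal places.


d = sqrt(r1^2 + r2^2 - 2*r1*r2*cos(t2-t1))
d = sqrt(20^2 + 8^2 - 2*20*8*cos(105-345)) = 24.98

24.98


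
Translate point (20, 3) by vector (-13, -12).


Translation: (x+dx, y+dy) = (20+-13, 3+-12) = (7, -9)

(7, -9)


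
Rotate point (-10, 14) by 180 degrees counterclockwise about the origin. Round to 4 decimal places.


x' = -10*cos(180) - 14*sin(180) = 10
y' = -10*sin(180) + 14*cos(180) = -14

(10, -14)


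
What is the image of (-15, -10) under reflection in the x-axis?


Reflection across x-axis: (x, y) -> (x, -y)
(-15, -10) -> (-15, 10)

(-15, 10)


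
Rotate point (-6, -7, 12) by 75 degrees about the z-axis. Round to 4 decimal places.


x' = -6*cos(75) - -7*sin(75) = 5.2086
y' = -6*sin(75) + -7*cos(75) = -7.6073
z' = 12

(5.2086, -7.6073, 12)


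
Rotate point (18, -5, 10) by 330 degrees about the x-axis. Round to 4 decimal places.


x' = 18
y' = -5*cos(330) - 10*sin(330) = 0.6699
z' = -5*sin(330) + 10*cos(330) = 11.1603

(18, 0.6699, 11.1603)


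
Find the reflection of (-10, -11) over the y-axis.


Reflection across y-axis: (x, y) -> (-x, y)
(-10, -11) -> (10, -11)

(10, -11)


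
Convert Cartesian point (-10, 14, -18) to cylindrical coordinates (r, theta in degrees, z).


r = sqrt((-10)^2 + 14^2) = 17.2047
theta = atan2(14, -10) = 125.5377 deg
z = -18

r = 17.2047, theta = 125.5377 deg, z = -18


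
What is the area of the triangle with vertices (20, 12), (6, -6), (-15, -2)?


Area = |x1(y2-y3) + x2(y3-y1) + x3(y1-y2)| / 2
= |20*(-6--2) + 6*(-2-12) + -15*(12--6)| / 2
= 217

217


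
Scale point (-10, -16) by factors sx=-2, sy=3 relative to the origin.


Scaling: (x*sx, y*sy) = (-10*-2, -16*3) = (20, -48)

(20, -48)


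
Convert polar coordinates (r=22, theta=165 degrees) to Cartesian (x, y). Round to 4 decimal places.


x = 22 * cos(165) = -21.2504
y = 22 * sin(165) = 5.694

(-21.2504, 5.694)


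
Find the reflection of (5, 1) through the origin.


Reflection through origin: (x, y) -> (-x, -y)
(5, 1) -> (-5, -1)

(-5, -1)


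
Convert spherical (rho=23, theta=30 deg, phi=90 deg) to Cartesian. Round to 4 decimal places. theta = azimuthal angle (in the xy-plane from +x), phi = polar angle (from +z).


x = 23 * sin(90) * cos(30) = 19.9186
y = 23 * sin(90) * sin(30) = 11.5
z = 23 * cos(90) = 0

(19.9186, 11.5, 0)


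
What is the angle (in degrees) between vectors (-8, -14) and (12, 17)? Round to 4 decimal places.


dot = -8*12 + -14*17 = -334
|u| = 16.1245, |v| = 20.8087
cos(angle) = -0.9954
angle = 174.5273 degrees

174.5273 degrees


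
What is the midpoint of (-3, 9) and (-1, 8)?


Midpoint = ((-3+-1)/2, (9+8)/2) = (-2, 8.5)

(-2, 8.5)


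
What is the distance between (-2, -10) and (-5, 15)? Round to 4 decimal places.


d = sqrt((-5--2)^2 + (15--10)^2) = 25.1794

25.1794


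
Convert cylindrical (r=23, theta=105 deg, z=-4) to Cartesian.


x = 23 * cos(105) = -5.9528
y = 23 * sin(105) = 22.2163
z = -4

(-5.9528, 22.2163, -4)


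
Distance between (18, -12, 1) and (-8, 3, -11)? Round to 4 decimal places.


d = sqrt((-8-18)^2 + (3--12)^2 + (-11-1)^2) = 32.3265

32.3265


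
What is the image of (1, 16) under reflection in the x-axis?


Reflection across x-axis: (x, y) -> (x, -y)
(1, 16) -> (1, -16)

(1, -16)


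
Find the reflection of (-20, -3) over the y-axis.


Reflection across y-axis: (x, y) -> (-x, y)
(-20, -3) -> (20, -3)

(20, -3)


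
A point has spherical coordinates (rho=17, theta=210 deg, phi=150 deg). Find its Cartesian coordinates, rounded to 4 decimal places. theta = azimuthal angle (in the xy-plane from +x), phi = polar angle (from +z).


x = 17 * sin(150) * cos(210) = -7.3612
y = 17 * sin(150) * sin(210) = -4.25
z = 17 * cos(150) = -14.7224

(-7.3612, -4.25, -14.7224)


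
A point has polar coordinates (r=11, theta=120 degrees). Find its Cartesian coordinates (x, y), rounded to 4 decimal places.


x = 11 * cos(120) = -5.5
y = 11 * sin(120) = 9.5263

(-5.5, 9.5263)


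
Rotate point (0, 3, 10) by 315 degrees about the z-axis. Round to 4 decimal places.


x' = 0*cos(315) - 3*sin(315) = 2.1213
y' = 0*sin(315) + 3*cos(315) = 2.1213
z' = 10

(2.1213, 2.1213, 10)


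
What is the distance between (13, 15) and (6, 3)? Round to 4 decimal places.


d = sqrt((6-13)^2 + (3-15)^2) = 13.8924

13.8924


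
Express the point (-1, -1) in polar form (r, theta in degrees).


r = sqrt((-1)^2 + (-1)^2) = 1.4142
theta = atan2(-1, -1) = 225 degrees

r = 1.4142, theta = 225 degrees


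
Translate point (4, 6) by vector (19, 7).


Translation: (x+dx, y+dy) = (4+19, 6+7) = (23, 13)

(23, 13)


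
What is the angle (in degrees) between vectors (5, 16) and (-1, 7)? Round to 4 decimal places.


dot = 5*-1 + 16*7 = 107
|u| = 16.7631, |v| = 7.0711
cos(angle) = 0.9027
angle = 25.4841 degrees

25.4841 degrees


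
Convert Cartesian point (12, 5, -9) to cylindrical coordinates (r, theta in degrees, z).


r = sqrt(12^2 + 5^2) = 13
theta = atan2(5, 12) = 22.6199 deg
z = -9

r = 13, theta = 22.6199 deg, z = -9


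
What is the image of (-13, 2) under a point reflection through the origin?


Reflection through origin: (x, y) -> (-x, -y)
(-13, 2) -> (13, -2)

(13, -2)


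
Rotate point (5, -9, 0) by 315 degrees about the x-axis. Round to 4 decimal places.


x' = 5
y' = -9*cos(315) - 0*sin(315) = -6.364
z' = -9*sin(315) + 0*cos(315) = 6.364

(5, -6.364, 6.364)


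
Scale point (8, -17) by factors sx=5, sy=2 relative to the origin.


Scaling: (x*sx, y*sy) = (8*5, -17*2) = (40, -34)

(40, -34)


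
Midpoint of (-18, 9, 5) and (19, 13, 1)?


Midpoint = ((-18+19)/2, (9+13)/2, (5+1)/2) = (0.5, 11, 3)

(0.5, 11, 3)


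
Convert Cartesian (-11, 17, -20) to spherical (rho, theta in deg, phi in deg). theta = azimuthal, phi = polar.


rho = sqrt((-11)^2 + 17^2 + (-20)^2) = 28.4605
theta = atan2(17, -11) = 122.9052 deg
phi = acos(-20/28.4605) = 134.6463 deg

rho = 28.4605, theta = 122.9052 deg, phi = 134.6463 deg


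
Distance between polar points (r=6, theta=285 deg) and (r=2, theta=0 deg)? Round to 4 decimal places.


d = sqrt(r1^2 + r2^2 - 2*r1*r2*cos(t2-t1))
d = sqrt(6^2 + 2^2 - 2*6*2*cos(0-285)) = 5.8128

5.8128


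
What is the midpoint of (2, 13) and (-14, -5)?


Midpoint = ((2+-14)/2, (13+-5)/2) = (-6, 4)

(-6, 4)


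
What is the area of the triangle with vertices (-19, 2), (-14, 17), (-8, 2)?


Area = |x1(y2-y3) + x2(y3-y1) + x3(y1-y2)| / 2
= |-19*(17-2) + -14*(2-2) + -8*(2-17)| / 2
= 82.5

82.5


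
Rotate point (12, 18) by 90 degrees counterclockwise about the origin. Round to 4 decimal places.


x' = 12*cos(90) - 18*sin(90) = -18
y' = 12*sin(90) + 18*cos(90) = 12

(-18, 12)


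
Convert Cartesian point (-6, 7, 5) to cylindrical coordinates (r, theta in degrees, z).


r = sqrt((-6)^2 + 7^2) = 9.2195
theta = atan2(7, -6) = 130.6013 deg
z = 5

r = 9.2195, theta = 130.6013 deg, z = 5


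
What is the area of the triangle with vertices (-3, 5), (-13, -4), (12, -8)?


Area = |x1(y2-y3) + x2(y3-y1) + x3(y1-y2)| / 2
= |-3*(-4--8) + -13*(-8-5) + 12*(5--4)| / 2
= 132.5

132.5


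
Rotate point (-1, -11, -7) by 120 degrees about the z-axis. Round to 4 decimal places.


x' = -1*cos(120) - -11*sin(120) = 10.0263
y' = -1*sin(120) + -11*cos(120) = 4.634
z' = -7

(10.0263, 4.634, -7)


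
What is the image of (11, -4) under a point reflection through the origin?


Reflection through origin: (x, y) -> (-x, -y)
(11, -4) -> (-11, 4)

(-11, 4)


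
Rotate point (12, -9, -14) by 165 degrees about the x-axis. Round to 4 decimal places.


x' = 12
y' = -9*cos(165) - -14*sin(165) = 12.3168
z' = -9*sin(165) + -14*cos(165) = 11.1936

(12, 12.3168, 11.1936)


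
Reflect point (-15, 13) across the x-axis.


Reflection across x-axis: (x, y) -> (x, -y)
(-15, 13) -> (-15, -13)

(-15, -13)


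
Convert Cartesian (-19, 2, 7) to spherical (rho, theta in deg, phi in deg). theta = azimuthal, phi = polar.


rho = sqrt((-19)^2 + 2^2 + 7^2) = 20.347
theta = atan2(2, -19) = 173.991 deg
phi = acos(7/20.347) = 69.8773 deg

rho = 20.347, theta = 173.991 deg, phi = 69.8773 deg


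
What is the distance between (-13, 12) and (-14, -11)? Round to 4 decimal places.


d = sqrt((-14--13)^2 + (-11-12)^2) = 23.0217

23.0217


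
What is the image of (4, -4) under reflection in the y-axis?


Reflection across y-axis: (x, y) -> (-x, y)
(4, -4) -> (-4, -4)

(-4, -4)


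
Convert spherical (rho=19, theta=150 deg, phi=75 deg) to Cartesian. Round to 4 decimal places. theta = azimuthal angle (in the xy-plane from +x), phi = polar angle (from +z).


x = 19 * sin(75) * cos(150) = -15.8938
y = 19 * sin(75) * sin(150) = 9.1763
z = 19 * cos(75) = 4.9176

(-15.8938, 9.1763, 4.9176)


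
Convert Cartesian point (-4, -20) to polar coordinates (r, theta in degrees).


r = sqrt((-4)^2 + (-20)^2) = 20.3961
theta = atan2(-20, -4) = 258.6901 degrees

r = 20.3961, theta = 258.6901 degrees


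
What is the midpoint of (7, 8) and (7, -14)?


Midpoint = ((7+7)/2, (8+-14)/2) = (7, -3)

(7, -3)


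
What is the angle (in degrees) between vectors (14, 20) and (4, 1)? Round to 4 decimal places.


dot = 14*4 + 20*1 = 76
|u| = 24.4131, |v| = 4.1231
cos(angle) = 0.755
angle = 40.9717 degrees

40.9717 degrees


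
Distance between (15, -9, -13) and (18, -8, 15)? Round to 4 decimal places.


d = sqrt((18-15)^2 + (-8--9)^2 + (15--13)^2) = 28.178

28.178


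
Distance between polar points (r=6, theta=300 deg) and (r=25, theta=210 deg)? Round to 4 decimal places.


d = sqrt(r1^2 + r2^2 - 2*r1*r2*cos(t2-t1))
d = sqrt(6^2 + 25^2 - 2*6*25*cos(210-300)) = 25.7099

25.7099


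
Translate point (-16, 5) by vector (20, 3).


Translation: (x+dx, y+dy) = (-16+20, 5+3) = (4, 8)

(4, 8)


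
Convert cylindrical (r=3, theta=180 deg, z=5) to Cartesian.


x = 3 * cos(180) = -3
y = 3 * sin(180) = 0
z = 5

(-3, 0, 5)


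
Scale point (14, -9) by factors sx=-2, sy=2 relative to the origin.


Scaling: (x*sx, y*sy) = (14*-2, -9*2) = (-28, -18)

(-28, -18)


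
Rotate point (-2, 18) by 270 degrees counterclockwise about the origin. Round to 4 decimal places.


x' = -2*cos(270) - 18*sin(270) = 18
y' = -2*sin(270) + 18*cos(270) = 2

(18, 2)


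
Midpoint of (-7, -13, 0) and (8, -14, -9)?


Midpoint = ((-7+8)/2, (-13+-14)/2, (0+-9)/2) = (0.5, -13.5, -4.5)

(0.5, -13.5, -4.5)


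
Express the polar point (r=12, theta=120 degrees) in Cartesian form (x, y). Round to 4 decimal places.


x = 12 * cos(120) = -6
y = 12 * sin(120) = 10.3923

(-6, 10.3923)


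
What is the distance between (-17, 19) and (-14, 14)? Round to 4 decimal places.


d = sqrt((-14--17)^2 + (14-19)^2) = 5.831

5.831


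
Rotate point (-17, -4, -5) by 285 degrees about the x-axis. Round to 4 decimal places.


x' = -17
y' = -4*cos(285) - -5*sin(285) = -5.8649
z' = -4*sin(285) + -5*cos(285) = 2.5696

(-17, -5.8649, 2.5696)


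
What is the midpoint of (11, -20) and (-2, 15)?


Midpoint = ((11+-2)/2, (-20+15)/2) = (4.5, -2.5)

(4.5, -2.5)


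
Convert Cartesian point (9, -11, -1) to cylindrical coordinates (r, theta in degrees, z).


r = sqrt(9^2 + (-11)^2) = 14.2127
theta = atan2(-11, 9) = 309.2894 deg
z = -1

r = 14.2127, theta = 309.2894 deg, z = -1


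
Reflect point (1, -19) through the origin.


Reflection through origin: (x, y) -> (-x, -y)
(1, -19) -> (-1, 19)

(-1, 19)


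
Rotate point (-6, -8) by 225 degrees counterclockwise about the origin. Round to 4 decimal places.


x' = -6*cos(225) - -8*sin(225) = -1.4142
y' = -6*sin(225) + -8*cos(225) = 9.8995

(-1.4142, 9.8995)


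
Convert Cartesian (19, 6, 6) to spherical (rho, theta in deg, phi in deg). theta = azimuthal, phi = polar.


rho = sqrt(19^2 + 6^2 + 6^2) = 20.8087
theta = atan2(6, 19) = 17.5256 deg
phi = acos(6/20.8087) = 73.2413 deg

rho = 20.8087, theta = 17.5256 deg, phi = 73.2413 deg


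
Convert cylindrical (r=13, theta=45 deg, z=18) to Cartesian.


x = 13 * cos(45) = 9.1924
y = 13 * sin(45) = 9.1924
z = 18

(9.1924, 9.1924, 18)


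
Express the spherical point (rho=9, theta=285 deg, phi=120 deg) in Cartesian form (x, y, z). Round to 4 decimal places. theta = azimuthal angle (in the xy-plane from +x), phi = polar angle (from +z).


x = 9 * sin(120) * cos(285) = 2.0173
y = 9 * sin(120) * sin(285) = -7.5286
z = 9 * cos(120) = -4.5

(2.0173, -7.5286, -4.5)


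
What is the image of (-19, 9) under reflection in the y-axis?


Reflection across y-axis: (x, y) -> (-x, y)
(-19, 9) -> (19, 9)

(19, 9)


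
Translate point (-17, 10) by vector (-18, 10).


Translation: (x+dx, y+dy) = (-17+-18, 10+10) = (-35, 20)

(-35, 20)


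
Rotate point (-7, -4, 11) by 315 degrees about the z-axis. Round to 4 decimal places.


x' = -7*cos(315) - -4*sin(315) = -7.7782
y' = -7*sin(315) + -4*cos(315) = 2.1213
z' = 11

(-7.7782, 2.1213, 11)


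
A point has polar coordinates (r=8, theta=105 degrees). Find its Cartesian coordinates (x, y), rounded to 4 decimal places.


x = 8 * cos(105) = -2.0706
y = 8 * sin(105) = 7.7274

(-2.0706, 7.7274)


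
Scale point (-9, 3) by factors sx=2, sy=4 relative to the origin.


Scaling: (x*sx, y*sy) = (-9*2, 3*4) = (-18, 12)

(-18, 12)


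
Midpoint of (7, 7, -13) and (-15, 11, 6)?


Midpoint = ((7+-15)/2, (7+11)/2, (-13+6)/2) = (-4, 9, -3.5)

(-4, 9, -3.5)


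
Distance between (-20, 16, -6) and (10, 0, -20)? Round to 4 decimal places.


d = sqrt((10--20)^2 + (0-16)^2 + (-20--6)^2) = 36.7696

36.7696


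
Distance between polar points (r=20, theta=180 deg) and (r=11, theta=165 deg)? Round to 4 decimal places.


d = sqrt(r1^2 + r2^2 - 2*r1*r2*cos(t2-t1))
d = sqrt(20^2 + 11^2 - 2*20*11*cos(165-180)) = 9.7976

9.7976


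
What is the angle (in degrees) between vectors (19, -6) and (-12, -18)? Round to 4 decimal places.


dot = 19*-12 + -6*-18 = -120
|u| = 19.9249, |v| = 21.6333
cos(angle) = -0.2784
angle = 106.1645 degrees

106.1645 degrees


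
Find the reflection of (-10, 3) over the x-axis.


Reflection across x-axis: (x, y) -> (x, -y)
(-10, 3) -> (-10, -3)

(-10, -3)


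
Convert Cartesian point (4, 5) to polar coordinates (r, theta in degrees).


r = sqrt(4^2 + 5^2) = 6.4031
theta = atan2(5, 4) = 51.3402 degrees

r = 6.4031, theta = 51.3402 degrees


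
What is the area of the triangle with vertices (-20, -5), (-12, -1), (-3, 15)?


Area = |x1(y2-y3) + x2(y3-y1) + x3(y1-y2)| / 2
= |-20*(-1-15) + -12*(15--5) + -3*(-5--1)| / 2
= 46

46


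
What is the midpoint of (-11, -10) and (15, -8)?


Midpoint = ((-11+15)/2, (-10+-8)/2) = (2, -9)

(2, -9)


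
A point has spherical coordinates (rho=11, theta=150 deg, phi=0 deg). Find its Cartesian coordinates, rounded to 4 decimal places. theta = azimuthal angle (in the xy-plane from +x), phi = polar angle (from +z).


x = 11 * sin(0) * cos(150) = 0
y = 11 * sin(0) * sin(150) = 0
z = 11 * cos(0) = 11

(0, 0, 11)


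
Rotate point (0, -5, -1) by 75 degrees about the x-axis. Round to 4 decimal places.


x' = 0
y' = -5*cos(75) - -1*sin(75) = -0.3282
z' = -5*sin(75) + -1*cos(75) = -5.0884

(0, -0.3282, -5.0884)


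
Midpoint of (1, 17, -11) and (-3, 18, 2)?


Midpoint = ((1+-3)/2, (17+18)/2, (-11+2)/2) = (-1, 17.5, -4.5)

(-1, 17.5, -4.5)


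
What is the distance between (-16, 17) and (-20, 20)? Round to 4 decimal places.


d = sqrt((-20--16)^2 + (20-17)^2) = 5

5


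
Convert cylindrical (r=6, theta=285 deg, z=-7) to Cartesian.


x = 6 * cos(285) = 1.5529
y = 6 * sin(285) = -5.7956
z = -7

(1.5529, -5.7956, -7)


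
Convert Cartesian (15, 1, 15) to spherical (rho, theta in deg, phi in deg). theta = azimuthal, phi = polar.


rho = sqrt(15^2 + 1^2 + 15^2) = 21.2368
theta = atan2(1, 15) = 3.8141 deg
phi = acos(15/21.2368) = 45.0635 deg

rho = 21.2368, theta = 3.8141 deg, phi = 45.0635 deg


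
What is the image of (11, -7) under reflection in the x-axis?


Reflection across x-axis: (x, y) -> (x, -y)
(11, -7) -> (11, 7)

(11, 7)


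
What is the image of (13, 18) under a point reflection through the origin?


Reflection through origin: (x, y) -> (-x, -y)
(13, 18) -> (-13, -18)

(-13, -18)


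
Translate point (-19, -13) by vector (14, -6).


Translation: (x+dx, y+dy) = (-19+14, -13+-6) = (-5, -19)

(-5, -19)


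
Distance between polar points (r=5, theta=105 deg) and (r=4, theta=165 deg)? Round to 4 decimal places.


d = sqrt(r1^2 + r2^2 - 2*r1*r2*cos(t2-t1))
d = sqrt(5^2 + 4^2 - 2*5*4*cos(165-105)) = 4.5826

4.5826


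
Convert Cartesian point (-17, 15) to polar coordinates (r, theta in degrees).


r = sqrt((-17)^2 + 15^2) = 22.6716
theta = atan2(15, -17) = 138.5763 degrees

r = 22.6716, theta = 138.5763 degrees


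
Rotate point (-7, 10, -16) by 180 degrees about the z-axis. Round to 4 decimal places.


x' = -7*cos(180) - 10*sin(180) = 7
y' = -7*sin(180) + 10*cos(180) = -10
z' = -16

(7, -10, -16)


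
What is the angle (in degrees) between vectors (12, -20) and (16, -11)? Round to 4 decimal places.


dot = 12*16 + -20*-11 = 412
|u| = 23.3238, |v| = 19.4165
cos(angle) = 0.9098
angle = 24.5277 degrees

24.5277 degrees


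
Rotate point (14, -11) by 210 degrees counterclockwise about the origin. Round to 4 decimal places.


x' = 14*cos(210) - -11*sin(210) = -17.6244
y' = 14*sin(210) + -11*cos(210) = 2.5263

(-17.6244, 2.5263)


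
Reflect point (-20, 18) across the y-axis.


Reflection across y-axis: (x, y) -> (-x, y)
(-20, 18) -> (20, 18)

(20, 18)


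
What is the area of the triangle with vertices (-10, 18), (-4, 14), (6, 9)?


Area = |x1(y2-y3) + x2(y3-y1) + x3(y1-y2)| / 2
= |-10*(14-9) + -4*(9-18) + 6*(18-14)| / 2
= 5

5


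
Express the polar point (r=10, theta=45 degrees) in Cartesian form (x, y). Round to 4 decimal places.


x = 10 * cos(45) = 7.0711
y = 10 * sin(45) = 7.0711

(7.0711, 7.0711)


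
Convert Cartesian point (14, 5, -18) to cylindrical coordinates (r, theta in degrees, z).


r = sqrt(14^2 + 5^2) = 14.8661
theta = atan2(5, 14) = 19.6538 deg
z = -18

r = 14.8661, theta = 19.6538 deg, z = -18


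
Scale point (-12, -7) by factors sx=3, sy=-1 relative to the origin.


Scaling: (x*sx, y*sy) = (-12*3, -7*-1) = (-36, 7)

(-36, 7)


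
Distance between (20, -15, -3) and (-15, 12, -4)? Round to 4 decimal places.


d = sqrt((-15-20)^2 + (12--15)^2 + (-4--3)^2) = 44.2154

44.2154


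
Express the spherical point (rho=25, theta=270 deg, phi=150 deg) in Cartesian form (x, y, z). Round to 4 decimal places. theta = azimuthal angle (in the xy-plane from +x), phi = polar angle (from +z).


x = 25 * sin(150) * cos(270) = 0
y = 25 * sin(150) * sin(270) = -12.5
z = 25 * cos(150) = -21.6506

(0, -12.5, -21.6506)


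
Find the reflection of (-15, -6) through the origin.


Reflection through origin: (x, y) -> (-x, -y)
(-15, -6) -> (15, 6)

(15, 6)


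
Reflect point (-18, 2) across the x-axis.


Reflection across x-axis: (x, y) -> (x, -y)
(-18, 2) -> (-18, -2)

(-18, -2)


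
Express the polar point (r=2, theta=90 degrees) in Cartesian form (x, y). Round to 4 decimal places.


x = 2 * cos(90) = 0
y = 2 * sin(90) = 2

(0, 2)


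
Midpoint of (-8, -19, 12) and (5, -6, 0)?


Midpoint = ((-8+5)/2, (-19+-6)/2, (12+0)/2) = (-1.5, -12.5, 6)

(-1.5, -12.5, 6)


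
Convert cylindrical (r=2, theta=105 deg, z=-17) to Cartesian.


x = 2 * cos(105) = -0.5176
y = 2 * sin(105) = 1.9319
z = -17

(-0.5176, 1.9319, -17)


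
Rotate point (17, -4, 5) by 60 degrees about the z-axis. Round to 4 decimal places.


x' = 17*cos(60) - -4*sin(60) = 11.9641
y' = 17*sin(60) + -4*cos(60) = 12.7224
z' = 5

(11.9641, 12.7224, 5)


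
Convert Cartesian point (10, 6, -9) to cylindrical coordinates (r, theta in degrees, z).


r = sqrt(10^2 + 6^2) = 11.6619
theta = atan2(6, 10) = 30.9638 deg
z = -9

r = 11.6619, theta = 30.9638 deg, z = -9


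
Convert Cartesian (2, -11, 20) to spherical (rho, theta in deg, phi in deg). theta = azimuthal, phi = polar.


rho = sqrt(2^2 + (-11)^2 + 20^2) = 22.9129
theta = atan2(-11, 2) = 280.3048 deg
phi = acos(20/22.9129) = 29.2059 deg

rho = 22.9129, theta = 280.3048 deg, phi = 29.2059 deg


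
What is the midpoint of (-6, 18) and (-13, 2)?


Midpoint = ((-6+-13)/2, (18+2)/2) = (-9.5, 10)

(-9.5, 10)


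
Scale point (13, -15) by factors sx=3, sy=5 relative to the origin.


Scaling: (x*sx, y*sy) = (13*3, -15*5) = (39, -75)

(39, -75)


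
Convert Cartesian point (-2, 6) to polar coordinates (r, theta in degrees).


r = sqrt((-2)^2 + 6^2) = 6.3246
theta = atan2(6, -2) = 108.4349 degrees

r = 6.3246, theta = 108.4349 degrees


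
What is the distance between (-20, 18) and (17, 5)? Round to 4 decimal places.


d = sqrt((17--20)^2 + (5-18)^2) = 39.2173

39.2173


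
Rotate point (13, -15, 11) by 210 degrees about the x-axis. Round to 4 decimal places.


x' = 13
y' = -15*cos(210) - 11*sin(210) = 18.4904
z' = -15*sin(210) + 11*cos(210) = -2.0263

(13, 18.4904, -2.0263)
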